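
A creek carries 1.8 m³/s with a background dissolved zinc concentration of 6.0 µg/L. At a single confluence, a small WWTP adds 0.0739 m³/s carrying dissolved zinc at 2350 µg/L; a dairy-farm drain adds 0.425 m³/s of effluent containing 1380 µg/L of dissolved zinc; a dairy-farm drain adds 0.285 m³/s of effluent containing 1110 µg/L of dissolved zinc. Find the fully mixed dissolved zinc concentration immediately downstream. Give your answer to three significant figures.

421 µg/L

Conservation of mass: C = (1.800·6.000 + 0.07390·2350 + 0.4250·1380 + 0.2850·1110) / 2.584 = 1087/2.584 = 420.8 µg/L.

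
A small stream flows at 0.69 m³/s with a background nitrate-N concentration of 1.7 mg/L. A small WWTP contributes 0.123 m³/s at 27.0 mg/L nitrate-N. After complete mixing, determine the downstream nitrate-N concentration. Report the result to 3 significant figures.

Flow-weighted average: C = (0.6900·1.700 + 0.1230·27.00) / 0.8130 = 4.494/0.8130 = 5.528 mg/L.

5.53 mg/L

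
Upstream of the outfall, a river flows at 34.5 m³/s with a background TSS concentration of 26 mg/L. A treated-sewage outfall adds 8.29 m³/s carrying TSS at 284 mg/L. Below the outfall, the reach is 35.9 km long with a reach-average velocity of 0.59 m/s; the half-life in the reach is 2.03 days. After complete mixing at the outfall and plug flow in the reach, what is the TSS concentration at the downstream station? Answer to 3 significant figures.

Flow-weighted average: C = (34.50·26.00 + 8.290·284.0) / 42.79 = 3251/42.79 = 75.98 mg/L.
Travel time t = 35.9·1000 / 0.59 = 60850 s = 16.90 h.
Half-life 2.03 d → k = ln 2 / 2.03 = 0.3415 d⁻¹.
First-order decay: C = 75.98·exp(−k·t) = 75.98·0.7863 = 59.74 mg/L.

59.7 mg/L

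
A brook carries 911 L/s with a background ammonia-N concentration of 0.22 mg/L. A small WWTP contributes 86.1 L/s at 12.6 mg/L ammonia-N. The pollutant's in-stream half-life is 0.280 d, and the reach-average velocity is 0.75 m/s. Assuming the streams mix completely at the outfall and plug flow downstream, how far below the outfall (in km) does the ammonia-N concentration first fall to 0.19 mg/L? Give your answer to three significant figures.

Mass balance: C = (911.0·0.2200 + 86.10·12.60) / 997.1 = 1285/997.1 = 1.289 mg/L.
Half-life 0.280 d → k = ln 2 / 0.280 = 2.476 d⁻¹.
Set 1.289·exp(−k·t) = 0.19 → t = ln(1.289/0.19)/k = 66820 s = 18.56 h.
Distance = v·t = 0.75·66820 = 50120 m = 50.12 km.

50.1 km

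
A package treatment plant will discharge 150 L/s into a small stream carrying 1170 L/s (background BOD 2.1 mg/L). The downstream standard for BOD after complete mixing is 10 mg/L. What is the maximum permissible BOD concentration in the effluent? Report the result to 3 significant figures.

At the limit, (Qr·Cr + Qe·Cₑ)/(Qr + Qe) = 10:
Cₑ = (1320·10 − 1170·2.100) / 150.0 = 71.62 mg/L.

71.6 mg/L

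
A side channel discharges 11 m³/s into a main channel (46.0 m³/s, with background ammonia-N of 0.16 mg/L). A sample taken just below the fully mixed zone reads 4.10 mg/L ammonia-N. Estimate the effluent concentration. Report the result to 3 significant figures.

Mass balance: 46.00·0.1600 + 11.00·Cₑ = 57.00·4.100
→ Cₑ = (57.00·4.100 − 46.00·0.1600) / 11.00 = 20.58 mg/L.

20.6 mg/L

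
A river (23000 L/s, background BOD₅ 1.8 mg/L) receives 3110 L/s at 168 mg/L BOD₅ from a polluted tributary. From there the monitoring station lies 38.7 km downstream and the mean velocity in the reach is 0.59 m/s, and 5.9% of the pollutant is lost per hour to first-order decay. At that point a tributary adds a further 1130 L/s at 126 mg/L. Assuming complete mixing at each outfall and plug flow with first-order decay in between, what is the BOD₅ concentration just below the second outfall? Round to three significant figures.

Conservation of mass: C = (23000·1.800 + 3110·168.0) / 26110 = 563900/26110 = 21.60 mg/L; combined flow 26110 L/s.
Travel time t = 38.7·1000 / 0.59 = 65590 s = 18.22 h.
5.9%/h lost → k = −ln(1 − 0.059) = 0.06081 h⁻¹.
After decay, C = 21.60 × e^(−kt) = 21.60 × 0.3302 = 7.131 mg/L.
At the second outfall, C = (26110·7.131 + 1130·126.0) / (26110 + 1130) = 12.06 mg/L.

12.1 mg/L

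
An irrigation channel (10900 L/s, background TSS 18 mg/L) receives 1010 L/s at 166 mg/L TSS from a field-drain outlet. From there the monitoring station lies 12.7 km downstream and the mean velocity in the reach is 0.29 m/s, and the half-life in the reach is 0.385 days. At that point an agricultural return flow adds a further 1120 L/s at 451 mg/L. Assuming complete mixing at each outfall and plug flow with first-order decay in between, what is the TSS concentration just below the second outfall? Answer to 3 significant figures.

After mixing, C = (10900·18.00 + 1010·166.0) / 11910 = 363900/11910 = 30.55 mg/L; combined flow 11910 L/s.
Travel time t = 12.7·1000 / 0.29 = 43790 s = 12.16 h.
Half-life 0.385 d → k = ln 2 / 0.385 = 1.800 d⁻¹.
First-order decay: C = 30.55·exp(−k·t) = 30.55·0.4015 = 12.27 mg/L.
At the second outfall, C = (11910·12.27 + 1120·451.0) / (11910 + 1120) = 49.98 mg/L.

50.0 mg/L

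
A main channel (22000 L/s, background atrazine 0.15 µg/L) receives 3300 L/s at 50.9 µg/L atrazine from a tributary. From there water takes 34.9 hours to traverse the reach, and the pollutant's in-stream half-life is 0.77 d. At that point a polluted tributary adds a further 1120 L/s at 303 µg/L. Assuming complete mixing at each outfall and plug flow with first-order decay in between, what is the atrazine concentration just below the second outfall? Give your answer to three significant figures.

14.6 µg/L

After mixing, C = (22000·0.1500 + 3300·50.90) / 25300 = 171300/25300 = 6.770 µg/L; combined flow 25300 L/s.
Half-life 0.77 d → k = ln 2 / 0.77 = 0.9002 d⁻¹.
After decay, C = 6.770 × e^(−kt) = 6.770 × 0.2701 = 1.828 µg/L.
Second outfall: C = (25300·1.828 + 1120·303.0)/26420 = 14.60 µg/L.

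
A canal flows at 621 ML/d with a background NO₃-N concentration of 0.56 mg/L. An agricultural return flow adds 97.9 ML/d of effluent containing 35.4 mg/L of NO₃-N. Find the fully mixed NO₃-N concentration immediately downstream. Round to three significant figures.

Conservation of mass: C = (621.0·0.5600 + 97.90·35.40) / 718.9 = 3813/718.9 = 5.305 mg/L.

5.30 mg/L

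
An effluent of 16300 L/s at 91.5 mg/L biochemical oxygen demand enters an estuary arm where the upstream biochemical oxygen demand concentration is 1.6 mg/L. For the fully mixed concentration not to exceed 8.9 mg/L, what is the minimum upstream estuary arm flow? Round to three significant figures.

Set C_mix = 8.9: (Q·1.600 + 16300·91.50) / (Q + 16300) = 8.9
→ Q = 16300·(91.50 − 8.9)/(8.9 − 1.600) = 184400 L/s.

184000 L/s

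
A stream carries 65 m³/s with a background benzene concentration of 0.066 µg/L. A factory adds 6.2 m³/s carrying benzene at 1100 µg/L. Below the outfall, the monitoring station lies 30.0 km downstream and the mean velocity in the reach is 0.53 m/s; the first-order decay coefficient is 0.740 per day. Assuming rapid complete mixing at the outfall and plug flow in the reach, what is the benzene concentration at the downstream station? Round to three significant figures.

59.0 µg/L

Mixed concentration C = ΣQC/ΣQ = (65.00·0.06600 + 6.200·1100) / 71.20 = 6824/71.20 = 95.85 µg/L.
Travel time t = 30.0·1000 / 0.53 = 56600 s = 15.72 h.
Decay over the reach: 95.85·exp(−kt) = 95.85·0.6158 = 59.02 µg/L.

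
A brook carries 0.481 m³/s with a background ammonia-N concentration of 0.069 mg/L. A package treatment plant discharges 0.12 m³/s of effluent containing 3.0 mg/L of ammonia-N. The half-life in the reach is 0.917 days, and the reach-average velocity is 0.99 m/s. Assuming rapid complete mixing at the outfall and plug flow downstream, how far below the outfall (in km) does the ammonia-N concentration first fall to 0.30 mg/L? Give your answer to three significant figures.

88.2 km

Flow-weighted average: C = (0.4810·0.06900 + 0.1200·3.000) / 0.6010 = 0.3932/0.6010 = 0.6542 mg/L.
Half-life 0.917 d → k = ln 2 / 0.917 = 0.7559 d⁻¹.
Set 0.6542·exp(−k·t) = 0.30 → t = ln(0.6542/0.30)/k = 89120 s = 24.76 h.
Distance = v·t = 0.99·89120 = 88230 m = 88.23 km.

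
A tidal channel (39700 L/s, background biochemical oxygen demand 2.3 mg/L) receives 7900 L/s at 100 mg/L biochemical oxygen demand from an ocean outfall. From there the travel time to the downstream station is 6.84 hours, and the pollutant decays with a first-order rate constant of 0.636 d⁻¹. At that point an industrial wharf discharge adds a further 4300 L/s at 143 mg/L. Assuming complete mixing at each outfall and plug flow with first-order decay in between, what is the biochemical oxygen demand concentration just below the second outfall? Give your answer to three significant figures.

26.0 mg/L

Flow-weighted average: C = (39700·2.300 + 7900·100.0) / 47600 = 881300/47600 = 18.51 mg/L; combined flow 47600 L/s.
Decay over the reach: 18.51·exp(−kt) = 18.51·0.8342 = 15.45 mg/L.
At the second outfall, C = (47600·15.45 + 4300·143.0) / (47600 + 4300) = 26.01 mg/L.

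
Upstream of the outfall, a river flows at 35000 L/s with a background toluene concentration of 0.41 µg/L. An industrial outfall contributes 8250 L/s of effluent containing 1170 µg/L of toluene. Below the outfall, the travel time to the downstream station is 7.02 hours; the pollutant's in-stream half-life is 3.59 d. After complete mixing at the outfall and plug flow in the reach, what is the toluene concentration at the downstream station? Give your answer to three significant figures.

Mixed concentration C = ΣQC/ΣQ = (35000·0.4100 + 8250·1170) / 43250 = 9667000/43250 = 223.5 µg/L.
Half-life 3.59 d → k = ln 2 / 3.59 = 0.1931 d⁻¹.
First-order decay: C = 223.5·exp(−k·t) = 223.5·0.9451 = 211.2 µg/L.

211 µg/L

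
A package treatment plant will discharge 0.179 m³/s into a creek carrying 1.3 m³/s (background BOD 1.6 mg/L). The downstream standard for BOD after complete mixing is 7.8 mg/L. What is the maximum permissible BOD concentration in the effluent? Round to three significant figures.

52.8 mg/L

At the limit, (Qr·Cr + Qe·Cₑ)/(Qr + Qe) = 7.8:
Cₑ = (1.479·7.8 − 1.300·1.600) / 0.1790 = 52.83 mg/L.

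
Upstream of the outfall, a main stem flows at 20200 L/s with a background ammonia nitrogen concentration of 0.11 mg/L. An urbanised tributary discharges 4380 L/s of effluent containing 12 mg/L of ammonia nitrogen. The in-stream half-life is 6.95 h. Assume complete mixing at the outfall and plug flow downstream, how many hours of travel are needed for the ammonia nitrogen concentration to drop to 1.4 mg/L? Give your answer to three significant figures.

Mass balance: C = (20200·0.1100 + 4380·12.00) / 24580 = 54780/24580 = 2.229 mg/L.
Half-life 6.95 h → k = ln 2 / 6.95 = 0.09973 h⁻¹ = 2.394 d⁻¹.
2.229·exp(−k·t) = 1.4 → t = ln(2.229/1.4)/k = 16780 s = 4.662 h.

4.66 h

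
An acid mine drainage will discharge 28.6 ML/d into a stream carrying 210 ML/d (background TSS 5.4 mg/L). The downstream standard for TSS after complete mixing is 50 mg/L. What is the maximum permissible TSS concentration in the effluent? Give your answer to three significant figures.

At the limit, (Qr·Cr + Qe·Cₑ)/(Qr + Qe) = 50:
Cₑ = (238.6·50 − 210.0·5.400) / 28.60 = 377.5 mg/L.

377 mg/L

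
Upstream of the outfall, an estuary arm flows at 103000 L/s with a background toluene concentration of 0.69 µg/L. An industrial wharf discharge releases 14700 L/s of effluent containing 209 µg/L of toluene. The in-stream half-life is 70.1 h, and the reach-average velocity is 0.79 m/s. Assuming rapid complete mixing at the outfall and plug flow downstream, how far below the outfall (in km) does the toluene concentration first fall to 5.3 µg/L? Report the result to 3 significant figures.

Mixed concentration C = ΣQC/ΣQ = (103000·0.6900 + 14700·209.0) / 117700 = 3143000/117700 = 26.71 µg/L.
Half-life 70.1 h → k = ln 2 / 70.1 = 0.009888 h⁻¹ = 0.2373 d⁻¹.
Set 26.71·exp(−k·t) = 5.3 → t = ln(26.71/5.3)/k = 588800 s = 163.6 h.
Distance = v·t = 0.79·588800 = 465100 m = 465.1 km.

465 km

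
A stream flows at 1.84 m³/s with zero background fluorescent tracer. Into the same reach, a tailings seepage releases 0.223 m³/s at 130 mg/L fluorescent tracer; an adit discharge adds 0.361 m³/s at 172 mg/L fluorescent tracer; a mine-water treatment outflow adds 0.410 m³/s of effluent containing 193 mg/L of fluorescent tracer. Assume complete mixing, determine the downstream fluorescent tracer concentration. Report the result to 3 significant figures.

Conservation of mass: C = (1.840·0 + 0.2230·130.0 + 0.3610·172.0 + 0.4100·193.0) / 2.834 = 170.2/2.834 = 60.06 mg/L.

60.1 mg/L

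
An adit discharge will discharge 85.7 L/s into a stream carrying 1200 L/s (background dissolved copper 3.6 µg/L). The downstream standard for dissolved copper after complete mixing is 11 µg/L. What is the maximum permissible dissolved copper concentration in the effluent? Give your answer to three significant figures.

At the limit, (Qr·Cr + Qe·Cₑ)/(Qr + Qe) = 11:
Cₑ = (1286·11 − 1200·3.600) / 85.70 = 114.6 µg/L.

115 µg/L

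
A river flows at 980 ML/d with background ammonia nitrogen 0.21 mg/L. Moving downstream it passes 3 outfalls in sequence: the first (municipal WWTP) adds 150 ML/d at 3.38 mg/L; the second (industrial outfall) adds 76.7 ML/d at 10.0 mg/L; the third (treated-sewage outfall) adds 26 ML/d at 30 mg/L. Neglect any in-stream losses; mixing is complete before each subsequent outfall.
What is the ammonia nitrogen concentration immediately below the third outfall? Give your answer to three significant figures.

1.83 mg/L

Outfall 1: combined Q = 1130 ML/d; C = (980.0·0.2100 + 150.0·3.380)/1130 = 0.6308 mg/L.
Outfall 2: combined Q = 1207 ML/d; C = (1130·0.6308 + 76.70·10.00)/1207 = 1.226 mg/L.
Outfall 3: combined Q = 1233 ML/d; C = (1207·1.226 + 26.00·30.00)/1233 = 1.833 mg/L.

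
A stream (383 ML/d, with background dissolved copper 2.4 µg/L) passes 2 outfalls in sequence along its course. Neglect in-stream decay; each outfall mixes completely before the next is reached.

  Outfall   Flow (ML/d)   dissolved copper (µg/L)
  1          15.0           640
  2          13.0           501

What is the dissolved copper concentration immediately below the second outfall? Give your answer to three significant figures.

After outfall 1: Q = 383.0 + 15.00 = 398.0 ML/d; C = (383.0·2.400 + 15.00·640.0)/398.0 = 26.43 µg/L.
After outfall 2: Q = 398.0 + 13.00 = 411.0 ML/d; C = (398.0·26.43 + 13.00·501.0)/411.0 = 41.44 µg/L.

41.4 µg/L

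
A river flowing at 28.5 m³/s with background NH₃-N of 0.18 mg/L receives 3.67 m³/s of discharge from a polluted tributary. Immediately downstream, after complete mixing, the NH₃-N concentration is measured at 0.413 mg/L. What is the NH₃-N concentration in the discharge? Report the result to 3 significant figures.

Mass balance: 28.50·0.1800 + 3.670·Cₑ = 32.17·0.4130
→ Cₑ = (32.17·0.4130 − 28.50·0.1800) / 3.670 = 2.222 mg/L.

2.22 mg/L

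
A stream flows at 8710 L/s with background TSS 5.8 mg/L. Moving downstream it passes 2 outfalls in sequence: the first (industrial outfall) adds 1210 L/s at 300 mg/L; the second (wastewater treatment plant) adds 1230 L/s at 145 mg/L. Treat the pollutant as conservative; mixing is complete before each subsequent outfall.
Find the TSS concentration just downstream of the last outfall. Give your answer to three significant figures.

53.1 mg/L

Outfall 1: combined Q = 9920 L/s; C = (8710·5.800 + 1210·300.0)/9920 = 41.69 mg/L.
Outfall 2: combined Q = 11150 L/s; C = (9920·41.69 + 1230·145.0)/11150 = 53.08 mg/L.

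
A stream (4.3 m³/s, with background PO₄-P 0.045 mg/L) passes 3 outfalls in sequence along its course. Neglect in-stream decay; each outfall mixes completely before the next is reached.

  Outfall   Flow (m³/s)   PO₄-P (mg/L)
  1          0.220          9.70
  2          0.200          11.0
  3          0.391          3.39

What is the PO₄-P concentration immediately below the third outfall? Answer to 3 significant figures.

Below outfall 1: Q → 4.520 m³/s, C = (4.300·0.04500 + 0.2200·9.700)/4.520 = 0.5149 mg/L.
Below outfall 2: Q → 4.720 m³/s, C = (4.520·0.5149 + 0.2000·11.00)/4.720 = 0.9592 mg/L.
Below outfall 3: Q → 5.111 m³/s, C = (4.720·0.9592 + 0.3910·3.390)/5.111 = 1.145 mg/L.

1.15 mg/L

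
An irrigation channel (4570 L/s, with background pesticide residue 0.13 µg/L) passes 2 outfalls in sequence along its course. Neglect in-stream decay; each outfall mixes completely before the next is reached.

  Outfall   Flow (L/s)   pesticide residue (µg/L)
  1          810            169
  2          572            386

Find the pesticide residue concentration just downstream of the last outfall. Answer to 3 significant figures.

After outfall 1: Q = 4570 + 810.0 = 5380 L/s; C = (4570·0.1300 + 810.0·169.0)/5380 = 25.55 µg/L.
After outfall 2: Q = 5380 + 572.0 = 5952 L/s; C = (5380·25.55 + 572.0·386.0)/5952 = 60.19 µg/L.

60.2 µg/L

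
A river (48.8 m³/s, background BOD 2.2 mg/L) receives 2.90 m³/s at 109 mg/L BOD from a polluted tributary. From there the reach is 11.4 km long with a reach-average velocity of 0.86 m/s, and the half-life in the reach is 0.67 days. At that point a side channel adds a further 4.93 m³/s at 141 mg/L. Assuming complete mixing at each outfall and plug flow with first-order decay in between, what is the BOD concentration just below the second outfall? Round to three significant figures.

18.7 mg/L

Mass balance: C = (48.80·2.200 + 2.900·109.0) / 51.70 = 423.5/51.70 = 8.191 mg/L; combined flow 51.70 m³/s.
Travel time t = 11.4·1000 / 0.86 = 13260 s = 3.682 h.
Half-life 0.67 d → k = ln 2 / 0.67 = 1.035 d⁻¹.
After decay, C = 8.191 × e^(−kt) = 8.191 × 0.8532 = 6.989 mg/L.
Second outfall: C = (51.70·6.989 + 4.930·141.0)/56.63 = 18.66 mg/L.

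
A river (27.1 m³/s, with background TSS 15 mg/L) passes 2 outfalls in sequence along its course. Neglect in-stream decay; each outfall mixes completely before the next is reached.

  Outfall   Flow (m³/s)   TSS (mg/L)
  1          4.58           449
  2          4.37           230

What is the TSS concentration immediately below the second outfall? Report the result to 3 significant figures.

96.2 mg/L

After outfall 1: Q = 27.10 + 4.580 = 31.68 m³/s; C = (27.10·15.00 + 4.580·449.0)/31.68 = 77.74 mg/L.
After outfall 2: Q = 31.68 + 4.370 = 36.05 m³/s; C = (31.68·77.74 + 4.370·230.0)/36.05 = 96.20 mg/L.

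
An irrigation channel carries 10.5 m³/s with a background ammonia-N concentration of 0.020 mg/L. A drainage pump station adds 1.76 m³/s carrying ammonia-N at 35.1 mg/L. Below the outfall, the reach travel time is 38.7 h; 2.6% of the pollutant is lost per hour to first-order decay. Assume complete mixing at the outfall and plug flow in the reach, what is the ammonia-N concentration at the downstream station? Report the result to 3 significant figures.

1.82 mg/L

Mass balance: C = (10.50·0.02000 + 1.760·35.10) / 12.26 = 61.99/12.26 = 5.056 mg/L.
2.6%/h lost → k = −ln(1 − 0.026) = 0.02634 h⁻¹.
First-order decay: C = 5.056·exp(−k·t) = 5.056·0.3608 = 1.824 mg/L.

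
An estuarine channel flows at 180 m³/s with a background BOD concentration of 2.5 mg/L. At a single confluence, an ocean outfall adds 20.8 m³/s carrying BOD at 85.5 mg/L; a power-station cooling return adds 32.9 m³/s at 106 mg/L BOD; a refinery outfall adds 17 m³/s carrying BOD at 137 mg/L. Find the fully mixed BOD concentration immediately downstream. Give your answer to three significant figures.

Flow-weighted average: C = (180.0·2.500 + 20.80·85.50 + 32.90·106.0 + 17.00·137.0) / 250.7 = 8045/250.7 = 32.09 mg/L.

32.1 mg/L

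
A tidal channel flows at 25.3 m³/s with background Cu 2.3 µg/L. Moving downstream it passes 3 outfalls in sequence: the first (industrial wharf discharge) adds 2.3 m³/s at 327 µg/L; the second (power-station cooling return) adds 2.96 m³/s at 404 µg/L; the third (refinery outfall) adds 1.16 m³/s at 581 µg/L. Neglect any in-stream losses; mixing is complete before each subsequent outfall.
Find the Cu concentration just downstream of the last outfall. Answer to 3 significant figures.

84.5 µg/L

After outfall 1: Q = 25.30 + 2.300 = 27.60 m³/s; C = (25.30·2.300 + 2.300·327.0)/27.60 = 29.36 µg/L.
After outfall 2: Q = 27.60 + 2.960 = 30.56 m³/s; C = (27.60·29.36 + 2.960·404.0)/30.56 = 65.65 µg/L.
After outfall 3: Q = 30.56 + 1.160 = 31.72 m³/s; C = (30.56·65.65 + 1.160·581.0)/31.72 = 84.49 µg/L.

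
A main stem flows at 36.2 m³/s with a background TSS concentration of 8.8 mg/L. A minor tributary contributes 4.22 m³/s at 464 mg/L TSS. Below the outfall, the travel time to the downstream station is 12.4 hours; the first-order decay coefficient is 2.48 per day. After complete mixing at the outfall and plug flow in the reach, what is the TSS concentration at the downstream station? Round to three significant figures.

Mass balance: C = (36.20·8.800 + 4.220·464.0) / 40.42 = 2277/40.42 = 56.32 mg/L.
First-order decay: C = 56.32·exp(−k·t) = 56.32·0.2777 = 15.64 mg/L.

15.6 mg/L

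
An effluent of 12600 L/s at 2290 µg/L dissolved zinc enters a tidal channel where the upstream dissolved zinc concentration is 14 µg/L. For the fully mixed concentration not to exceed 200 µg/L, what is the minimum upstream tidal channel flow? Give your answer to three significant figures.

142000 L/s

Set C_mix = 200: (Q·14.00 + 12600·2290) / (Q + 12600) = 200
→ Q = 12600·(2290 − 200)/(200 − 14.00) = 141600 L/s.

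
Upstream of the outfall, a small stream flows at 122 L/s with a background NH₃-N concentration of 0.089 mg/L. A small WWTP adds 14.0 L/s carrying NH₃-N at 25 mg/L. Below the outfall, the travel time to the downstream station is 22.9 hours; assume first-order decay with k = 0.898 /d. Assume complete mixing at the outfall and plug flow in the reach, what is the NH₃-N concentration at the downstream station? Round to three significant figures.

1.13 mg/L

Conservation of mass: C = (122.0·0.08900 + 14.00·25.00) / 136.0 = 360.9/136.0 = 2.653 mg/L.
After decay, C = 2.653 × e^(−kt) = 2.653 × 0.4245 = 1.126 mg/L.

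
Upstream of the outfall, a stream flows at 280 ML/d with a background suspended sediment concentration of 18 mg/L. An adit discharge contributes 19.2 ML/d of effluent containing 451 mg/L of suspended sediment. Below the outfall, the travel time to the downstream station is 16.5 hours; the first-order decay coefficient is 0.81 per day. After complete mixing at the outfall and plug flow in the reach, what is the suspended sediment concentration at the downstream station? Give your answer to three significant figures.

Mixed concentration C = ΣQC/ΣQ = (280.0·18.00 + 19.20·451.0) / 299.2 = 13700/299.2 = 45.79 mg/L.
Decay over the reach: 45.79·exp(−kt) = 45.79·0.5730 = 26.24 mg/L.

26.2 mg/L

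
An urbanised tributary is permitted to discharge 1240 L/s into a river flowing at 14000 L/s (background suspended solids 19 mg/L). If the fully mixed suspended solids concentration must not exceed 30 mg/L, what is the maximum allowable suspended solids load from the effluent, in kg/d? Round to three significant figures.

16500 kg/d

Mass balance at the limit: 14000·19.00 + 1240·Cₑ = 15240·30 → Cₑ = 154.2 mg/L.
1240 L/s = 1.240 m³/s. Load = 1.240 m³/s × 154.2 g/m³ × 86 400 s/d = 16520 kg/d.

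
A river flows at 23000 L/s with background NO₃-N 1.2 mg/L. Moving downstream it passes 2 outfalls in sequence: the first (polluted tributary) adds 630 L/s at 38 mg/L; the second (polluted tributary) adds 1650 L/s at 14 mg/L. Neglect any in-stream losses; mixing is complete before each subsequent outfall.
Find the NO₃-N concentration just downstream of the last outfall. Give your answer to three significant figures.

Outfall 1: combined Q = 23630 L/s; C = (23000·1.200 + 630.0·38.00)/23630 = 2.181 mg/L.
Outfall 2: combined Q = 25280 L/s; C = (23630·2.181 + 1650·14.00)/25280 = 2.953 mg/L.

2.95 mg/L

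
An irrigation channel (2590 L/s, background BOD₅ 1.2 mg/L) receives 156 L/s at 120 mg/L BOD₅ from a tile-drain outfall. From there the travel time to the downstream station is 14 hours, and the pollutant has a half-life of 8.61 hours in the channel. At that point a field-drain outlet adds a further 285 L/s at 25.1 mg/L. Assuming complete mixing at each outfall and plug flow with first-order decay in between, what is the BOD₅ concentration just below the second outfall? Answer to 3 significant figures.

4.69 mg/L

Conservation of mass: C = (2590·1.200 + 156.0·120.0) / 2746 = 21830/2746 = 7.949 mg/L; combined flow 2746 L/s.
Half-life 8.61 h → k = ln 2 / 8.61 = 0.08050 h⁻¹ = 1.932 d⁻¹.
After decay, C = 7.949 × e^(−kt) = 7.949 × 0.3240 = 2.575 mg/L.
Second outfall: C = (2746·2.575 + 285.0·25.10)/3031 = 4.693 mg/L.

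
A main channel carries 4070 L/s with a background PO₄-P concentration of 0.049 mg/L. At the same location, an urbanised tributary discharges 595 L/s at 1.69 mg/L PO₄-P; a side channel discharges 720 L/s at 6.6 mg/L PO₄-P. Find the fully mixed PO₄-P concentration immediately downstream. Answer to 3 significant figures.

1.11 mg/L

Mass balance: C = (4070·0.04900 + 595.0·1.690 + 720.0·6.600) / 5385 = 5957/5385 = 1.106 mg/L.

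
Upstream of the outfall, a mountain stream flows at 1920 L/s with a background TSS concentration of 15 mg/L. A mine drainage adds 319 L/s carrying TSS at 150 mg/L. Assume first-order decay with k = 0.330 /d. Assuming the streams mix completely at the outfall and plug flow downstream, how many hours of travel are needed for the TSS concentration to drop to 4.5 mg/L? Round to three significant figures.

148 h

Mixed concentration C = ΣQC/ΣQ = (1920·15.00 + 319.0·150.0) / 2239 = 76650/2239 = 34.23 mg/L.
34.23·exp(−k·t) = 4.5 → t = ln(34.23/4.5)/k = 531300 s = 147.6 h.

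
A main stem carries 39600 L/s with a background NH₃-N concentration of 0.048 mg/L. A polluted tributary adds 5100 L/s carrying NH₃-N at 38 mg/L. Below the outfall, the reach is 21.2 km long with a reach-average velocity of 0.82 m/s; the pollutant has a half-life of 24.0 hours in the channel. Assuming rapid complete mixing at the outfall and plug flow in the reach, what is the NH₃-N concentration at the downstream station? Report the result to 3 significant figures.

Conservation of mass: C = (39600·0.04800 + 5100·38.00) / 44700 = 195700/44700 = 4.378 mg/L.
Travel time t = 21.2·1000 / 0.82 = 25850 s = 7.182 h.
Half-life 24.0 h → k = ln 2 / 24.0 = 0.02888 h⁻¹ = 0.6931 d⁻¹.
First-order decay: C = 4.378·exp(−k·t) = 4.378·0.8127 = 3.558 mg/L.

3.56 mg/L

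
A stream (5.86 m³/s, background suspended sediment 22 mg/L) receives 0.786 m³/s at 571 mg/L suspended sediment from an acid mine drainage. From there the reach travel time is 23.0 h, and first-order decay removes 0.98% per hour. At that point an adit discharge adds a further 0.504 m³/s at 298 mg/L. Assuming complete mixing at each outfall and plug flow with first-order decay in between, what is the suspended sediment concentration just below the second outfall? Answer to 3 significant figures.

85.4 mg/L

Flow-weighted average: C = (5.860·22.00 + 0.7860·571.0) / 6.646 = 577.7/6.646 = 86.93 mg/L; combined flow 6.646 m³/s.
0.98%/h lost → k = −ln(1 − 0.0098) = 0.009848 h⁻¹.
After decay, C = 86.93 × e^(−kt) = 86.93 × 0.7973 = 69.31 mg/L.
At the second outfall, C = (6.646·69.31 + 0.5040·298.0) / (6.646 + 0.5040) = 85.43 mg/L.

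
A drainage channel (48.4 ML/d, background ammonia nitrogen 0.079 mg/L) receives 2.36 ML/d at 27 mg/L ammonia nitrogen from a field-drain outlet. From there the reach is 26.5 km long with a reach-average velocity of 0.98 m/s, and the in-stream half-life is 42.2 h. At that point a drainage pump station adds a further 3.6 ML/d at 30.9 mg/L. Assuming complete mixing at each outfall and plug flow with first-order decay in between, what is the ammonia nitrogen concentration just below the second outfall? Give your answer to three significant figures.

After mixing, C = (48.40·0.07900 + 2.360·27.00) / 50.76 = 67.54/50.76 = 1.331 mg/L; combined flow 50.76 ML/d.
Travel time t = 26.5·1000 / 0.98 = 27040 s = 7.511 h.
Half-life 42.2 h → k = ln 2 / 42.2 = 0.01643 h⁻¹ = 0.3942 d⁻¹.
Applying C = C₀e^(−kt): 1.331 × 0.8839 = 1.176 mg/L.
Second outfall: C = (50.76·1.176 + 3.600·30.90)/54.36 = 3.145 mg/L.

3.14 mg/L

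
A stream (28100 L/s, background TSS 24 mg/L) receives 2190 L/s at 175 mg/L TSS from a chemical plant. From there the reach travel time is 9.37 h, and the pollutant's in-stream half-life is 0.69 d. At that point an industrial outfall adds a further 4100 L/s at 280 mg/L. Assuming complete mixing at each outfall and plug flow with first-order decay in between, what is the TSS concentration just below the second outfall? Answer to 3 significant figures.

54.2 mg/L

Flow-weighted average: C = (28100·24.00 + 2190·175.0) / 30290 = 1058000/30290 = 34.92 mg/L; combined flow 30290 L/s.
Half-life 0.69 d → k = ln 2 / 0.69 = 1.005 d⁻¹.
Decay over the reach: 34.92·exp(−kt) = 34.92·0.6756 = 23.59 mg/L.
Second outfall: C = (30290·23.59 + 4100·280.0)/34390 = 54.16 mg/L.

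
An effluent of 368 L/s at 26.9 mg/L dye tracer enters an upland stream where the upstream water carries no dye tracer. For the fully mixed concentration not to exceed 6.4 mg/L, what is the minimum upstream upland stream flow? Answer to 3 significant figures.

1180 L/s

Set C_mix = 6.4: (Q·0 + 368.0·26.90) / (Q + 368.0) = 6.4
→ Q = 368.0·(26.90 − 6.4)/(6.4 − 0) = 1179 L/s.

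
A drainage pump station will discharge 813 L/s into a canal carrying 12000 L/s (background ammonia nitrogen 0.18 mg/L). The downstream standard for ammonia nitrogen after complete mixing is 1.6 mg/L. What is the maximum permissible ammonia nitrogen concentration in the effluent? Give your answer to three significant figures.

22.6 mg/L

At the limit, (Qr·Cr + Qe·Cₑ)/(Qr + Qe) = 1.6:
Cₑ = (12810·1.6 − 12000·0.1800) / 813.0 = 22.56 mg/L.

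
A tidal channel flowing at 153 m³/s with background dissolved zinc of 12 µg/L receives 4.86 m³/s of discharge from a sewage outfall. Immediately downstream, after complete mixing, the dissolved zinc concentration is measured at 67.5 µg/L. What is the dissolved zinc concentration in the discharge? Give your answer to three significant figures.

1810 µg/L

Mass balance: 153.0·12.00 + 4.860·Cₑ = 157.9·67.50
→ Cₑ = (157.9·67.50 − 153.0·12.00) / 4.860 = 1815 µg/L.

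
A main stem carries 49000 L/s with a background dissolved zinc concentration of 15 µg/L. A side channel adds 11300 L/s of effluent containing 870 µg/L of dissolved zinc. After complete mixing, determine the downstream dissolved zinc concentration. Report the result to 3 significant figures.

175 µg/L

Mixed concentration C = ΣQC/ΣQ = (49000·15.00 + 11300·870.0) / 60300 = 10570000/60300 = 175.2 µg/L.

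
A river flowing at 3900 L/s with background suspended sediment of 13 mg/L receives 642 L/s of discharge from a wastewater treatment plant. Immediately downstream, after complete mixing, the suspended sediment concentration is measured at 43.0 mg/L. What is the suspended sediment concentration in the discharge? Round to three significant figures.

Mass balance: 3900·13.00 + 642.0·Cₑ = 4542·43.00
→ Cₑ = (4542·43.00 − 3900·13.00) / 642.0 = 225.2 mg/L.

225 mg/L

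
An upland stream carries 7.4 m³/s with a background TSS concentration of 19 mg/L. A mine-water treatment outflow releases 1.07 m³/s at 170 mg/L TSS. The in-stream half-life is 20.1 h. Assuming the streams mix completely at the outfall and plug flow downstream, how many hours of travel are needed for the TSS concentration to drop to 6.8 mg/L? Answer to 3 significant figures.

After mixing, C = (7.400·19.00 + 1.070·170.0) / 8.470 = 322.5/8.470 = 38.08 mg/L.
Half-life 20.1 h → k = ln 2 / 20.1 = 0.03448 h⁻¹ = 0.8276 d⁻¹.
38.08·exp(−k·t) = 6.8 → t = ln(38.08/6.8)/k = 179800 s = 49.95 h.

50.0 h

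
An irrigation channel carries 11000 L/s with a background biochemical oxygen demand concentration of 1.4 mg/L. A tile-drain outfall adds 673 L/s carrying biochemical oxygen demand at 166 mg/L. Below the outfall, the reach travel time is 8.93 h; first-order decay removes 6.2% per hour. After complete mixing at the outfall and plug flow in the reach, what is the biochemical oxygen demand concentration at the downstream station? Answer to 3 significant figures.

Conservation of mass: C = (11000·1.400 + 673.0·166.0) / 11670 = 127100/11670 = 10.89 mg/L.
6.2%/h lost → k = −ln(1 − 0.062) = 0.06401 h⁻¹.
Applying C = C₀e^(−kt): 10.89 × 0.5646 = 6.149 mg/L.

6.15 mg/L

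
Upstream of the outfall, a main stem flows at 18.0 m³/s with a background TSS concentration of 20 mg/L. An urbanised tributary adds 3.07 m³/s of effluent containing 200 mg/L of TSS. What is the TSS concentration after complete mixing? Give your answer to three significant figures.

46.2 mg/L

Conservation of mass: C = (18.00·20.00 + 3.070·200.0) / 21.07 = 974.0/21.07 = 46.23 mg/L.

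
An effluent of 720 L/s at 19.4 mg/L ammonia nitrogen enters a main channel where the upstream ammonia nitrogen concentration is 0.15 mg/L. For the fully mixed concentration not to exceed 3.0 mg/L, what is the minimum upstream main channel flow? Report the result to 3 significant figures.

4140 L/s

Set C_mix = 3.0: (Q·0.1500 + 720.0·19.40) / (Q + 720.0) = 3.0
→ Q = 720.0·(19.40 − 3.0)/(3.0 − 0.1500) = 4143 L/s.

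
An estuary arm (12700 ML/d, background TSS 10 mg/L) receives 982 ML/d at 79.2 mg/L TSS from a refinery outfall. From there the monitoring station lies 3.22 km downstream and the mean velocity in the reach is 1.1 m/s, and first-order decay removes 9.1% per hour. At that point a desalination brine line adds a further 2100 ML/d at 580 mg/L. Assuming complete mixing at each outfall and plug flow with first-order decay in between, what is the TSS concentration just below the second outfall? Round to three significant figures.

Flow-weighted average: C = (12700·10.00 + 982.0·79.20) / 13680 = 204800/13680 = 14.97 mg/L; combined flow 13680 ML/d.
Travel time t = 3.22·1000 / 1.1 = 2927 s = 0.8131 h.
9.1%/h lost → k = −ln(1 − 0.091) = 0.09541 h⁻¹.
After decay, C = 14.97 × e^(−kt) = 14.97 × 0.9254 = 13.85 mg/L.
Second outfall: C = (13680·13.85 + 2100·580.0)/15780 = 89.18 mg/L.

89.2 mg/L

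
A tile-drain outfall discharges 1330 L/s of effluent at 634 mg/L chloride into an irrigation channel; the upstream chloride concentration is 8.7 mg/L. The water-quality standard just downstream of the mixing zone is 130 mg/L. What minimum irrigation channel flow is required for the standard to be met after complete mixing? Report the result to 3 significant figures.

Set C_mix = 130: (Q·8.700 + 1330·634.0) / (Q + 1330) = 130
→ Q = 1330·(634.0 − 130)/(130 − 8.700) = 5526 L/s.

5530 L/s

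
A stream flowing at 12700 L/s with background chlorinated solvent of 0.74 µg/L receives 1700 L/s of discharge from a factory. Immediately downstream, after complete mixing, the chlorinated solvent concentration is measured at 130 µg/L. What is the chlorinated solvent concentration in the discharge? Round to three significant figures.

Mass balance: 12700·0.7400 + 1700·Cₑ = 14400·130.0
→ Cₑ = (14400·130.0 − 12700·0.7400) / 1700 = 1096 µg/L.

1100 µg/L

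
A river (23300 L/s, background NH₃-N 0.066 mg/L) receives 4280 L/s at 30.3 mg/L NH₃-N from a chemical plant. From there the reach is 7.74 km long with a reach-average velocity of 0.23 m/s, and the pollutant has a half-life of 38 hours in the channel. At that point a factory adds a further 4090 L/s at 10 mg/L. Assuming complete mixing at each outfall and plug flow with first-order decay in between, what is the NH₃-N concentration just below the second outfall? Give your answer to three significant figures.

Mixed concentration C = ΣQC/ΣQ = (23300·0.06600 + 4280·30.30) / 27580 = 131200/27580 = 4.758 mg/L; combined flow 27580 L/s.
Travel time t = 7.74·1000 / 0.23 = 33650 s = 9.348 h.
Half-life 38 h → k = ln 2 / 38 = 0.01824 h⁻¹ = 0.4378 d⁻¹.
First-order decay: C = 4.758·exp(−k·t) = 4.758·0.8432 = 4.012 mg/L.
Second outfall: C = (27580·4.012 + 4090·10.00)/31670 = 4.785 mg/L.

4.79 mg/L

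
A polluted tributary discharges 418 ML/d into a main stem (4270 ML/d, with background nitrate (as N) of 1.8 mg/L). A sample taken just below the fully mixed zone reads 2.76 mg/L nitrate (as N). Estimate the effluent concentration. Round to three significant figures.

12.6 mg/L

Mass balance: 4270·1.800 + 418.0·Cₑ = 4688·2.760
→ Cₑ = (4688·2.760 − 4270·1.800) / 418.0 = 12.57 mg/L.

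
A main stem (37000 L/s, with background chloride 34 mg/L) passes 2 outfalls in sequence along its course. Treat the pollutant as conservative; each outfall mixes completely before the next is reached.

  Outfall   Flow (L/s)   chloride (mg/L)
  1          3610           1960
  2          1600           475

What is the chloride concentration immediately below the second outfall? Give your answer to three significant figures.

215 mg/L

After outfall 1: Q = 37000 + 3610 = 40610 L/s; C = (37000·34.00 + 3610·1960)/40610 = 205.2 mg/L.
After outfall 2: Q = 40610 + 1600 = 42210 L/s; C = (40610·205.2 + 1600·475.0)/42210 = 215.4 mg/L.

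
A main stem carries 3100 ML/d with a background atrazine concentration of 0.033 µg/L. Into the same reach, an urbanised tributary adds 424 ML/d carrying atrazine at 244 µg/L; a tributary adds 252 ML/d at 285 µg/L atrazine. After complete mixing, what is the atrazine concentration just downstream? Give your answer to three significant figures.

Conservation of mass: C = (3100·0.03300 + 424.0·244.0 + 252.0·285.0) / 3776 = 175400/3776 = 46.45 µg/L.

46.4 µg/L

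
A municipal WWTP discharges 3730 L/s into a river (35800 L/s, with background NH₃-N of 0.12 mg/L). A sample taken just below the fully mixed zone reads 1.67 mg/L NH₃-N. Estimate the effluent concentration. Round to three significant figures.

Mass balance: 35800·0.1200 + 3730·Cₑ = 39530·1.670
→ Cₑ = (39530·1.670 − 35800·0.1200) / 3730 = 16.55 mg/L.

16.5 mg/L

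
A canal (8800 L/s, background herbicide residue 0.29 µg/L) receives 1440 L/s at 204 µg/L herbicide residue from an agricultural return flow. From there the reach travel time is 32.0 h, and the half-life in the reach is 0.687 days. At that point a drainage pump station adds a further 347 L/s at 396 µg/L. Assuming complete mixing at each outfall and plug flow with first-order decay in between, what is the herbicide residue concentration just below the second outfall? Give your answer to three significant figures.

20.3 µg/L

Conservation of mass: C = (8800·0.2900 + 1440·204.0) / 10240 = 296300/10240 = 28.94 µg/L; combined flow 10240 L/s.
Half-life 0.687 d → k = ln 2 / 0.687 = 1.009 d⁻¹.
Decay over the reach: 28.94·exp(−kt) = 28.94·0.2605 = 7.537 µg/L.
Second outfall: C = (10240·7.537 + 347.0·396.0)/10590 = 20.27 µg/L.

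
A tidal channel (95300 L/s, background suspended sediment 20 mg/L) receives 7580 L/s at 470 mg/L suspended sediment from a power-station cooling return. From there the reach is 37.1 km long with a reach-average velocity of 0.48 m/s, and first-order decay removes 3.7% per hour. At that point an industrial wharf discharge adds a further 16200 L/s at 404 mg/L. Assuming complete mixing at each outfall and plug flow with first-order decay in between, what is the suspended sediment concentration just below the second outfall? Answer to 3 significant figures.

Mixed concentration C = ΣQC/ΣQ = (95300·20.00 + 7580·470.0) / 102900 = 5469000/102900 = 53.16 mg/L; combined flow 102900 L/s.
Travel time t = 37.1·1000 / 0.48 = 77290 s = 21.47 h.
3.7%/h lost → k = −ln(1 − 0.037) = 0.03770 h⁻¹.
Decay over the reach: 53.16·exp(−kt) = 53.16·0.4451 = 23.66 mg/L.
At the second outfall, C = (102900·23.66 + 16200·404.0) / (102900 + 16200) = 75.40 mg/L.

75.4 mg/L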